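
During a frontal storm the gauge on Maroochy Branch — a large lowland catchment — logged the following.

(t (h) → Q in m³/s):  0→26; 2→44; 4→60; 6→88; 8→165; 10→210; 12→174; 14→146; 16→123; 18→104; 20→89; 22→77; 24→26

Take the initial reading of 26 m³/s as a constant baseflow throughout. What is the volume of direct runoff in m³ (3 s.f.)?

V ≈ 7.16 × 10^6 m³

Direct-runoff ordinates (Q − Q_b): 0.0, 18.0, 34.0, 62.0, 139.0, 184.0, 148.0, 120.0, 97.0, 78.0, 63.0, 51.0, 0.0 m³/s.
ΣQ_DR = 994.0 m³/s.
With Δt = 2 h = 7200 s, V = ΣQ_DR · Δt = 994.0 × 7200 = 7.16 × 10^6 m³.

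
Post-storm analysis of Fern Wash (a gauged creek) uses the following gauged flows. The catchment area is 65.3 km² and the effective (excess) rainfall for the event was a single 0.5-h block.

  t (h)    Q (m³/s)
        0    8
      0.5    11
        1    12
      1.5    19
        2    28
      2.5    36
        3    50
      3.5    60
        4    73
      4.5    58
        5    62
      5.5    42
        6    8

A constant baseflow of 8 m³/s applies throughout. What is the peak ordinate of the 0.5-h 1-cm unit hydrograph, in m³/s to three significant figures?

Direct runoff: 0.0, 3.0, 4.0, 11.0, 20.0, 28.0, 42.0, 52.0, 65.0, 50.0, 54.0, 34.0, 0.0 m³/s; ΣQ_DR = 363.0 m³/s, peak = 65.0 m³/s.
Runoff depth d = ΣQ_DR·Δt / A = 363.0 × 1800 / (65.3 km²) = 10.01 mm.
The 1-cm UH is the DRH scaled by (10 mm)/d, so U_p = 65.0 × 10/10.01 = 65.0 m³/s.

U_p ≈ 65.0 m³/s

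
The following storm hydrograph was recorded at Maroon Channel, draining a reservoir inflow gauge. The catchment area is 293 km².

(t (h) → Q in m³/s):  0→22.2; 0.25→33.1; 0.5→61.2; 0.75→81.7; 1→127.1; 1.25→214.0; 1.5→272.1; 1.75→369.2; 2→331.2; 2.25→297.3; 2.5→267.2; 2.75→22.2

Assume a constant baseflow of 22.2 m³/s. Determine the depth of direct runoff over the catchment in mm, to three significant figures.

Direct runoff: 0.0, 10.9, 39.0, 59.5, 104.9, 191.8, 249.9, 347.0, 309.0, 275.1, 245.0, 0.0 m³/s; ΣQ_DR = 1832 m³/s.
V = ΣQ_DR · Δt = 1832 × 900 s = 1.649 × 10^6 m³.
Over A = 293 km², depth = V / A = 5.63 mm.

d ≈ 5.63 mm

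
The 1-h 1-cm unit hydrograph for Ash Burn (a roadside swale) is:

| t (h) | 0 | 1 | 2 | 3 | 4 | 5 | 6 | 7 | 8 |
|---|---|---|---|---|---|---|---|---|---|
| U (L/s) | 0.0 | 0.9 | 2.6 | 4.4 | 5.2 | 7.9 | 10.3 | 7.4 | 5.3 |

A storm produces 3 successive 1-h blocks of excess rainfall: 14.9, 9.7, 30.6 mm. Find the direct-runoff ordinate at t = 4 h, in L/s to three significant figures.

Q ≈ 20.0 L/s

By discrete convolution, Q_j = Σ (P_i / 10 mm) · U_{j−i}.
At t = 4 h (j=4): Q = (14.9/10)·5.2 + (9.7/10)·4.4 + (30.6/10)·2.6 = 20.0 L/s.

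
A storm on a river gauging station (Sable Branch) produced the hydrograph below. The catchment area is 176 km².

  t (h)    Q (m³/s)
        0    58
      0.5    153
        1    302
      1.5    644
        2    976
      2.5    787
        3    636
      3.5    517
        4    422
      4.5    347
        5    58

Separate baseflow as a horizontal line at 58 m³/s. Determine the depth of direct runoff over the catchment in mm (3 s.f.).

d ≈ 43.6 mm

Direct runoff: 0.0, 95.0, 244.0, 586.0, 918.0, 729.0, 578.0, 459.0, 364.0, 289.0, 0.0 m³/s; ΣQ_DR = 4262 m³/s.
V = ΣQ_DR · Δt = 4262 × 1800 s = 7.672 × 10^6 m³.
Over A = 176 km², depth = V / A = 43.6 mm.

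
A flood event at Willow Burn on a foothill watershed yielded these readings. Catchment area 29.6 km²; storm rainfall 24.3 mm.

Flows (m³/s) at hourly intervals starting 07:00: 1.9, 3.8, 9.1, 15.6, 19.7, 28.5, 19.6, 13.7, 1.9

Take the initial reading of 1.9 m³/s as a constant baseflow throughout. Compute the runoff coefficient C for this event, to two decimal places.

ΣQ_DR = 96.70 m³/s; V = ΣQ_DR·Δt = 3.481 × 10^5 m³.
Runoff depth d = V / A = 11.76 mm.
C = d / P = 11.76 / 24.3 = 0.48.

C ≈ 0.48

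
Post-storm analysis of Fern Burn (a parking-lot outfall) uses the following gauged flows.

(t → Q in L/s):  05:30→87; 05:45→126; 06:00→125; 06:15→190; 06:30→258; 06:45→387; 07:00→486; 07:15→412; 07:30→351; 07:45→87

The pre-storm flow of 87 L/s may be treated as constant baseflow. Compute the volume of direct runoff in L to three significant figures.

V ≈ 1.48 × 10^6 L

Direct-runoff ordinates (Q − Q_b): 0.0, 39.0, 38.0, 103.0, 171.0, 300.0, 399.0, 325.0, 264.0, 0.0 L/s.
ΣQ_DR = 1639 L/s.
With Δt = 0.25 h = 900 s, V = ΣQ_DR · Δt = 1639 × 900 = 1.48 × 10^6 L.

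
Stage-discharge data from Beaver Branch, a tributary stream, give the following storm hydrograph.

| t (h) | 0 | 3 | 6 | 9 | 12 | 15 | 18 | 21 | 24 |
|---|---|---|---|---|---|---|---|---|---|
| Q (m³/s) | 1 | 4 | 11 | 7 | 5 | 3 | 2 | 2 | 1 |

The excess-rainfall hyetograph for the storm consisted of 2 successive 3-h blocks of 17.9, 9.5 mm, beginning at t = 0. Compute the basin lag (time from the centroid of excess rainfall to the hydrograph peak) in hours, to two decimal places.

t_L ≈ 3.46 h

Centroid of excess rainfall: t_c = Σ P_i·t̄_i / ΣP_i = 2.5401 h (block centres at 1.5, 4.5 h).
Hydrograph peak occurs at t = 6 h, so basin lag t_L = 6 − 2.5401 = 3.46 h.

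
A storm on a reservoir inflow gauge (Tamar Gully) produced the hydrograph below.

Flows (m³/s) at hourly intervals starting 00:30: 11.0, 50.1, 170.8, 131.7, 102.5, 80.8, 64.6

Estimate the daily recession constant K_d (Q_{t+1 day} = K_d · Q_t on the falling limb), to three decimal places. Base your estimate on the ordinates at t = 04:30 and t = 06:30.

Between t = 04:30 and t = 06:30 the flow falls from 102.5 to 64.6 m³/s over 2×1 h = 2 h.
Per-interval ratio K = (64.6/102.5)^(1/2) = 0.7939; K_d = K^(24/1) = 0.004.

K_d ≈ 0.004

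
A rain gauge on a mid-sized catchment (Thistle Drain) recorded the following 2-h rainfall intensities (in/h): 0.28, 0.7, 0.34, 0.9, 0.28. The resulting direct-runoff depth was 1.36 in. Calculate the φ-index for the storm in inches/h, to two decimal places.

φ ≈ 0.46 in/h

Only the 2 blocks with intensity above φ contribute runoff: 0.7, 0.9 in/h.
Σ(I−φ)·Δt = d  ⇒  (0.7+0.9 − 2φ)·2 = 1.36
φ = (1.600 − 1.36/2) / 2 = 0.46 in/h.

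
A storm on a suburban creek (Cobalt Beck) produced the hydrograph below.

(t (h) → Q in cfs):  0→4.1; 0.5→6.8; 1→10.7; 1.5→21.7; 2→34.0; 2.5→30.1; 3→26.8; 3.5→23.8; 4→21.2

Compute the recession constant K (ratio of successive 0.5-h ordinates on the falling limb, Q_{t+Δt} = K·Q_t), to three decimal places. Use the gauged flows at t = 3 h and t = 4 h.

Using the recession-limb readings at t = 3 h and t = 4 h: Q falls from 26.8 to 21.2 cfs over 2 intervals.
K = (Q₂/Q₁)^(1/2) = (21.2/26.8)^(1/2) = 0.889.

K ≈ 0.889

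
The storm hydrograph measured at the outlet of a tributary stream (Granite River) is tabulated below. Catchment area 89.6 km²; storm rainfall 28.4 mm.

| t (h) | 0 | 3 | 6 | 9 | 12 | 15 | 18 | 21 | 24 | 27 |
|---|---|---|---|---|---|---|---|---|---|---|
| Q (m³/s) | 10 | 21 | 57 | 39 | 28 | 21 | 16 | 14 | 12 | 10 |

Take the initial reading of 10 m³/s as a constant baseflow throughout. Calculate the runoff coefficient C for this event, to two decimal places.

C ≈ 0.54

ΣQ_DR = 128.0 m³/s; V = ΣQ_DR·Δt = 1.382 × 10^6 m³.
Runoff depth d = V / A = 15.43 mm.
C = d / P = 15.43 / 28.4 = 0.54.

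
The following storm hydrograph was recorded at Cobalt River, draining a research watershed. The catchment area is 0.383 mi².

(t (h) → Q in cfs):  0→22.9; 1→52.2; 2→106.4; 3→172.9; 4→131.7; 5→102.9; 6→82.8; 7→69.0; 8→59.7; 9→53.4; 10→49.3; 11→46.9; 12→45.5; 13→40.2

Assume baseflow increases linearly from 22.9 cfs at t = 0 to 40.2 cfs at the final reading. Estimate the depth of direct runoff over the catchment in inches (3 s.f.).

d ≈ 2.40 in

Direct runoff: 0.00, 27.97, 80.84, 146.01, 103.48, 73.35, 51.92, 36.78, 26.15, 18.52, 13.09, 9.36, 6.63, 0.00 cfs; ΣQ_DR = 594.1 cfs.
V = ΣQ_DR · Δt = 594.1 × 3600 s = 2.139 × 10^6 ft³.
Over A = 0.383 mi², depth = V / A = 2.40 in.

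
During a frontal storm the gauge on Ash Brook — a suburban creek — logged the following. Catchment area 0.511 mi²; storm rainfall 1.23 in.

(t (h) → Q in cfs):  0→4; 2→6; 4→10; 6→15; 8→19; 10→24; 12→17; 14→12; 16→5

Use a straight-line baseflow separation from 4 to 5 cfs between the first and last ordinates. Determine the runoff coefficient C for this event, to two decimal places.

C ≈ 0.35

ΣQ_DR = 71.50 cfs; V = ΣQ_DR·Δt = 5.148 × 10^5 ft³.
Runoff depth d = V / A = 0.4336 in.
C = d / P = 0.4336 / 1.23 = 0.35.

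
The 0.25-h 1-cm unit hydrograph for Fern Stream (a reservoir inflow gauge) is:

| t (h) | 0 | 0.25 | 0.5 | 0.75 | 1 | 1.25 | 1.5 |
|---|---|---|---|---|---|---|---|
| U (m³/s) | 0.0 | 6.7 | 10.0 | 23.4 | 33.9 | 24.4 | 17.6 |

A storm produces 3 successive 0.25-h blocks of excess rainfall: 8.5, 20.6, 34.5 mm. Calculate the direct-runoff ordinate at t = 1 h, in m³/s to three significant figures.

By discrete convolution, Q_j = Σ (P_i / 10 mm) · U_{j−i}.
At t = 1 h (j=4): Q = (8.5/10)·33.9 + (20.6/10)·23.4 + (34.5/10)·10.0 = 112 m³/s.

Q ≈ 112 m³/s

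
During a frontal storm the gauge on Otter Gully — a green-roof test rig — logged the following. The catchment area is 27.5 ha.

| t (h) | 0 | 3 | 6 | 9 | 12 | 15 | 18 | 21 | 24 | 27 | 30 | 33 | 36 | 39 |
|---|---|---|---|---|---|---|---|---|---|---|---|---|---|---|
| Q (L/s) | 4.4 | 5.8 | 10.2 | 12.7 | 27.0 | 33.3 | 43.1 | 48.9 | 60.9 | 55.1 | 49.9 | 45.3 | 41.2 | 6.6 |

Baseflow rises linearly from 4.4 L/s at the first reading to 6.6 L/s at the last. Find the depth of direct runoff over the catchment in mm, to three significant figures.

d ≈ 14.4 mm

Direct runoff: 0.00, 1.23, 5.46, 7.79, 21.92, 28.05, 37.68, 43.32, 55.15, 49.18, 43.81, 39.04, 34.77, 0.00 L/s; ΣQ_DR = 367.4 L/s.
V = ΣQ_DR · Δt = 367.4 × 10800 s = 3.968 × 10^6 L.
Over A = 27.5 ha, depth = V / A = 14.4 mm.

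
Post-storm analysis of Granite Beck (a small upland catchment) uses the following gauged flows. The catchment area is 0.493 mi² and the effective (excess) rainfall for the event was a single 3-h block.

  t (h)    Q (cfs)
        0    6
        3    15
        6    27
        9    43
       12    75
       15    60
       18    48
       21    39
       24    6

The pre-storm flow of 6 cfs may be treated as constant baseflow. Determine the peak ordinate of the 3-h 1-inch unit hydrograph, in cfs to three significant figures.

U_p ≈ 27.6 cfs

Direct runoff: 0.0, 9.0, 21.0, 37.0, 69.0, 54.0, 42.0, 33.0, 0.0 cfs; ΣQ_DR = 265.0 cfs, peak = 69.0 cfs.
Runoff depth d = ΣQ_DR·Δt / A = 265.0 × 10800 / (0.493 mi²) = 2.499 in.
The 1-inch UH is the DRH scaled by (1 in)/d, so U_p = 69.0 × 1/2.499 = 27.6 cfs.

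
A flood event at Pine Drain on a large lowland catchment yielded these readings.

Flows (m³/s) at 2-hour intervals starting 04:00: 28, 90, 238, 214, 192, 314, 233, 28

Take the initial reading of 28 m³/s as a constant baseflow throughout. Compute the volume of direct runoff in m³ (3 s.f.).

V ≈ 8.01 × 10^6 m³

Direct-runoff ordinates (Q − Q_b): 0.0, 62.0, 210.0, 186.0, 164.0, 286.0, 205.0, 0.0 m³/s.
ΣQ_DR = 1113 m³/s.
With Δt = 2 h = 7200 s, V = ΣQ_DR · Δt = 1113 × 7200 = 8.01 × 10^6 m³.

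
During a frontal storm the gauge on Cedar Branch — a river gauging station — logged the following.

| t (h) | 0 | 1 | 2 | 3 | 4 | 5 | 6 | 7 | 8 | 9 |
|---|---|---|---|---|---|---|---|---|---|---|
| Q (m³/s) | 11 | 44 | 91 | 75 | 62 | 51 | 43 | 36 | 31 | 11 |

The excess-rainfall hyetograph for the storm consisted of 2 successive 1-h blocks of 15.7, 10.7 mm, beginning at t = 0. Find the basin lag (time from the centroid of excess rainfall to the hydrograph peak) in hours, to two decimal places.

t_L ≈ 1.09 h

Centroid of excess rainfall: t_c = Σ P_i·t̄_i / ΣP_i = 0.9053 h (block centres at 0.5, 1.5 h).
Hydrograph peak occurs at t = 2 h, so basin lag t_L = 2 − 0.9053 = 1.09 h.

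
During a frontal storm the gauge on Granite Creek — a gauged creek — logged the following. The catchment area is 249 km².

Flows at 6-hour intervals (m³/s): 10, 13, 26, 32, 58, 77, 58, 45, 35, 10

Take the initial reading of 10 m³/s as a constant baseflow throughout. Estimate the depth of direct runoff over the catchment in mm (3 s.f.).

d ≈ 22.9 mm

Direct runoff: 0.0, 3.0, 16.0, 22.0, 48.0, 67.0, 48.0, 35.0, 25.0, 0.0 m³/s; ΣQ_DR = 264.0 m³/s.
V = ΣQ_DR · Δt = 264.0 × 21600 s = 5.702 × 10^6 m³.
Over A = 249 km², depth = V / A = 22.9 mm.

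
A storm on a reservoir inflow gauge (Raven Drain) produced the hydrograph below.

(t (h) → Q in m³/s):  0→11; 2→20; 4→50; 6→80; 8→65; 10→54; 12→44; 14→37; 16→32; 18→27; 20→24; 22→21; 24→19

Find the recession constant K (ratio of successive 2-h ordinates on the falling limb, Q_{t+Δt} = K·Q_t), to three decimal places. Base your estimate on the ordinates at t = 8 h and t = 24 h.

K ≈ 0.857

Using the recession-limb readings at t = 8 h and t = 24 h: Q falls from 65 to 19 m³/s over 8 intervals.
K = (Q₂/Q₁)^(1/8) = (19/65)^(1/8) = 0.857.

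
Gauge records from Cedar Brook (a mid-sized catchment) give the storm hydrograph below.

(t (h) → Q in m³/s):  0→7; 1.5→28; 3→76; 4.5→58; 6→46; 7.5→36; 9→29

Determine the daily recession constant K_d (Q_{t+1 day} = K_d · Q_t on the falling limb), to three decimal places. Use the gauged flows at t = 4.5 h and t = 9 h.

K_d ≈ 0.025

Between t = 4.5 h and t = 9 h the flow falls from 58 to 29 m³/s over 3×1.5 h = 4.5 h.
Per-interval ratio K = (29/58)^(1/3) = 0.7937; K_d = K^(24/1.5) = 0.025.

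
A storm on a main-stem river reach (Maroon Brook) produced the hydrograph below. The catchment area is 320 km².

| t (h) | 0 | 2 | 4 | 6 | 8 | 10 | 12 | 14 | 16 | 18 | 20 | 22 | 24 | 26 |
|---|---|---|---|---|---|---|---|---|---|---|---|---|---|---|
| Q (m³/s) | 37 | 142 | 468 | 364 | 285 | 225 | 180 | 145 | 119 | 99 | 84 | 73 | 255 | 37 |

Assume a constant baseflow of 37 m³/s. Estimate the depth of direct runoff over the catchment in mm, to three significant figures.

d ≈ 44.9 mm

Direct runoff: 0.0, 105.0, 431.0, 327.0, 248.0, 188.0, 143.0, 108.0, 82.0, 62.0, 47.0, 36.0, 218.0, 0.0 m³/s; ΣQ_DR = 1995 m³/s.
V = ΣQ_DR · Δt = 1995 × 7200 s = 1.436 × 10^7 m³.
Over A = 320 km², depth = V / A = 44.9 mm.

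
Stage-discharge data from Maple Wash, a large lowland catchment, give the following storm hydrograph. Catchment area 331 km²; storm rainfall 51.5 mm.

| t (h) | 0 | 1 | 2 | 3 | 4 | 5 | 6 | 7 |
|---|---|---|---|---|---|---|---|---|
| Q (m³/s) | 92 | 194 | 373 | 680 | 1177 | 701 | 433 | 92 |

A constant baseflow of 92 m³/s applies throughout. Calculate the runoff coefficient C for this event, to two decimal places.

ΣQ_DR = 3006 m³/s; V = ΣQ_DR·Δt = 1.082 × 10^7 m³.
Runoff depth d = V / A = 32.69 mm.
C = d / P = 32.69 / 51.5 = 0.63.

C ≈ 0.63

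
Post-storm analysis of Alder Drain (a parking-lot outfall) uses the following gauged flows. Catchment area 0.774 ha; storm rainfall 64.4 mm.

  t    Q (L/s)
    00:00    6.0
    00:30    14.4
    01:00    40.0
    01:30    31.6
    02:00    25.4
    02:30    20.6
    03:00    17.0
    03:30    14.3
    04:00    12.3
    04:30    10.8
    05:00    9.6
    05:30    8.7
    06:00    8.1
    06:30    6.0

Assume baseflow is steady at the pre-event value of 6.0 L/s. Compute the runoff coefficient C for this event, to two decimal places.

C ≈ 0.51

ΣQ_DR = 140.8 L/s; V = ΣQ_DR·Δt = 2.534 × 10^5 L.
Runoff depth d = V / A = 32.74 mm.
C = d / P = 32.74 / 64.4 = 0.51.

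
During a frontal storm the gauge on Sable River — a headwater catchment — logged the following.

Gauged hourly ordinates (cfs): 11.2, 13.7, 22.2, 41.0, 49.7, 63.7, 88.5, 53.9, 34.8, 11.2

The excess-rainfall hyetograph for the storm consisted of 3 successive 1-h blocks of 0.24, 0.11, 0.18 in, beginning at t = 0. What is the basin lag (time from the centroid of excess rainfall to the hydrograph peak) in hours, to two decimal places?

t_L ≈ 4.61 h

Centroid of excess rainfall: t_c = Σ P_i·t̄_i / ΣP_i = 1.3868 h (block centres at 0.5, 1.5, 2.5 h).
Hydrograph peak occurs at t = 6 h, so basin lag t_L = 6 − 1.3868 = 4.61 h.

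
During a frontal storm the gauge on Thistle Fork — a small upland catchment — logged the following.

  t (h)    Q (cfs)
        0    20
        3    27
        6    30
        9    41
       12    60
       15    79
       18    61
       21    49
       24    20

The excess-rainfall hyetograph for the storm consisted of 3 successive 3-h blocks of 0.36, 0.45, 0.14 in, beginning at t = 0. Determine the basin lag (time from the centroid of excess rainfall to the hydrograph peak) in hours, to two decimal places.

Centroid of excess rainfall: t_c = Σ P_i·t̄_i / ΣP_i = 3.8053 h (block centres at 1.5, 4.5, 7.5 h).
Hydrograph peak occurs at t = 15 h, so basin lag t_L = 15 − 3.8053 = 11.19 h.

t_L ≈ 11.19 h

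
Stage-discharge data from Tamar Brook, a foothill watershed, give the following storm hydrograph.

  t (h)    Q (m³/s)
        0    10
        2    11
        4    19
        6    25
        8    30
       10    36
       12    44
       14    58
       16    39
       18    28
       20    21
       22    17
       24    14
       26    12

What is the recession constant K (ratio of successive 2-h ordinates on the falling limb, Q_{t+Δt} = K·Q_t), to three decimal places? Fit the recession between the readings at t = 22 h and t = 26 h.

K ≈ 0.840

Using the recession-limb readings at t = 22 h and t = 26 h: Q falls from 17 to 12 m³/s over 2 intervals.
K = (Q₂/Q₁)^(1/2) = (12/17)^(1/2) = 0.840.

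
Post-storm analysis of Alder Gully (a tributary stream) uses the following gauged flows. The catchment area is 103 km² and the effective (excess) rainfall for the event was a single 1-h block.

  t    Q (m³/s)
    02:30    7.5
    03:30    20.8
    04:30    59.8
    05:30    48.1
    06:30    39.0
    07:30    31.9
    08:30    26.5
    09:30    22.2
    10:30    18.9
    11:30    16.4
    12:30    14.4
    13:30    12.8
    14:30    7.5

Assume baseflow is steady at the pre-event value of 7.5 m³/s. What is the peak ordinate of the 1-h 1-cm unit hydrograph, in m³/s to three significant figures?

U_p ≈ 65.5 m³/s

Direct runoff: 0.0, 13.3, 52.3, 40.6, 31.5, 24.4, 19.0, 14.7, 11.4, 8.9, 6.9, 5.3, 0.0 m³/s; ΣQ_DR = 228.3 m³/s, peak = 52.3 m³/s.
Runoff depth d = ΣQ_DR·Δt / A = 228.3 × 3600 / (103 km²) = 7.979 mm.
The 1-cm UH is the DRH scaled by (10 mm)/d, so U_p = 52.3 × 10/7.979 = 65.5 m³/s.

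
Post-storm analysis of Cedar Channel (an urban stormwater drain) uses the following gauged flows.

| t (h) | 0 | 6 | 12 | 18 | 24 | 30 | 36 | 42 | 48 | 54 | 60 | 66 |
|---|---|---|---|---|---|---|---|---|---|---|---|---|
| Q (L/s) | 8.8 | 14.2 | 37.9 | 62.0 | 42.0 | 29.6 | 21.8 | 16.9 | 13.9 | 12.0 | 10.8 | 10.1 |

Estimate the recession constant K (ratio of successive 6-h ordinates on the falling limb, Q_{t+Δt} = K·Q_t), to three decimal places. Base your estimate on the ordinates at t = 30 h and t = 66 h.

K ≈ 0.836

Using the recession-limb readings at t = 30 h and t = 66 h: Q falls from 29.6 to 10.1 L/s over 6 intervals.
K = (Q₂/Q₁)^(1/6) = (10.1/29.6)^(1/6) = 0.836.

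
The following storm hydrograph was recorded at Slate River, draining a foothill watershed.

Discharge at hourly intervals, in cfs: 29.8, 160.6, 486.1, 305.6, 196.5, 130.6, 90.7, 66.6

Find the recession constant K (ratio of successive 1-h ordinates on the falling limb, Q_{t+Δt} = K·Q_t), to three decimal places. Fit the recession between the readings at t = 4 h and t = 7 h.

Using the recession-limb readings at t = 4 h and t = 7 h: Q falls from 196.5 to 66.6 cfs over 3 intervals.
K = (Q₂/Q₁)^(1/3) = (66.6/196.5)^(1/3) = 0.697.

K ≈ 0.697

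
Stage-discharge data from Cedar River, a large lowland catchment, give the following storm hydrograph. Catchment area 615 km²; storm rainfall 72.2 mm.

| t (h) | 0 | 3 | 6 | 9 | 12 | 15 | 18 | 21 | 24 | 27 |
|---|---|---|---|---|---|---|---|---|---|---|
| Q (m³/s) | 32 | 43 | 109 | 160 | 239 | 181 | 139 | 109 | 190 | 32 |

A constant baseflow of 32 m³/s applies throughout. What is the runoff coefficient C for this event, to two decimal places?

C ≈ 0.22

ΣQ_DR = 914.0 m³/s; V = ΣQ_DR·Δt = 9.871 × 10^6 m³.
Runoff depth d = V / A = 16.05 mm.
C = d / P = 16.05 / 72.2 = 0.22.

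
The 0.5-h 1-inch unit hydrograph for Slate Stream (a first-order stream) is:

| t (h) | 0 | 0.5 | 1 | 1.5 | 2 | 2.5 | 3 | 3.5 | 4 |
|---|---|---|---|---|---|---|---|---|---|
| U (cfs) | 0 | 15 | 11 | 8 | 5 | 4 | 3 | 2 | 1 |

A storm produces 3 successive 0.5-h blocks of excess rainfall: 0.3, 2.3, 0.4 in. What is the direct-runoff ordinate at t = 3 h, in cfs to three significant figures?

By discrete convolution, Q_j = Σ (P_i / 1 in) · U_{j−i}.
At t = 3 h (j=6): Q = (0.3/1)·3 + (2.3/1)·4 + (0.4/1)·5 = 12.1 cfs.

Q ≈ 12.1 cfs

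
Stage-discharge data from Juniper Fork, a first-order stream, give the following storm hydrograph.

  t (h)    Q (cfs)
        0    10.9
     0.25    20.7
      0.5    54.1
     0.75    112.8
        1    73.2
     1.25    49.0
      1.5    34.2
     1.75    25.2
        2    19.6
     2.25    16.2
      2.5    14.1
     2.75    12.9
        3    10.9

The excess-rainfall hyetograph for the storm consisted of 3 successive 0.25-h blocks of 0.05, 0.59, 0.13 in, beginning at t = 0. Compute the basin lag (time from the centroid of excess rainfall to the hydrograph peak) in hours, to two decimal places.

Centroid of excess rainfall: t_c = Σ P_i·t̄_i / ΣP_i = 0.4010 h (block centres at 0.125, 0.375, 0.625 h).
Hydrograph peak occurs at t = 0.75 h, so basin lag t_L = 0.75 − 0.4010 = 0.35 h.

t_L ≈ 0.35 h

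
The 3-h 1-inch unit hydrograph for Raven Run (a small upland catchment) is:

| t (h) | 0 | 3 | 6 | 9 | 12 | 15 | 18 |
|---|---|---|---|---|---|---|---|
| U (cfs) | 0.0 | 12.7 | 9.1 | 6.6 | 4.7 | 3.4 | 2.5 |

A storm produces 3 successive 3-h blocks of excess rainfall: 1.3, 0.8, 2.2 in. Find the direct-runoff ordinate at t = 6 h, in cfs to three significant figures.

Q ≈ 22.0 cfs

By discrete convolution, Q_j = Σ (P_i / 1 in) · U_{j−i}.
At t = 6 h (j=2): Q = (1.3/1)·9.1 + (0.8/1)·12.7 + (2.2/1)·0.0 = 22.0 cfs.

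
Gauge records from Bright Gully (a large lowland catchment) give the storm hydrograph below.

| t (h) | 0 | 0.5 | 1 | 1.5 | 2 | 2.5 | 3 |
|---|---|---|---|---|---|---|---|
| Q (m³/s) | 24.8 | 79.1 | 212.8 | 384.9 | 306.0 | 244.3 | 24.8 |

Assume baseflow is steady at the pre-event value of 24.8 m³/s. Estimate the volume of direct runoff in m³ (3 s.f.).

V ≈ 1.99 × 10^6 m³

Direct-runoff ordinates (Q − Q_b): 0.0, 54.3, 188.0, 360.1, 281.2, 219.5, 0.0 m³/s.
ΣQ_DR = 1103 m³/s.
With Δt = 0.5 h = 1800 s, V = ΣQ_DR · Δt = 1103 × 1800 = 1.99 × 10^6 m³.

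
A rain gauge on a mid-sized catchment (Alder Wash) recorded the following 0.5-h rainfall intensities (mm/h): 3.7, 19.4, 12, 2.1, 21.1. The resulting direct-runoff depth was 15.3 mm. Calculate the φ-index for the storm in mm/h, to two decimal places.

Only the 3 blocks with intensity above φ contribute runoff: 19.4, 12, 21.1 mm/h.
Σ(I−φ)·Δt = d  ⇒  (19.4+12+21.1 − 3φ)·0.5 = 15.3
φ = (52.50 − 15.3/0.5) / 3 = 7.30 mm/h.

φ ≈ 7.30 mm/h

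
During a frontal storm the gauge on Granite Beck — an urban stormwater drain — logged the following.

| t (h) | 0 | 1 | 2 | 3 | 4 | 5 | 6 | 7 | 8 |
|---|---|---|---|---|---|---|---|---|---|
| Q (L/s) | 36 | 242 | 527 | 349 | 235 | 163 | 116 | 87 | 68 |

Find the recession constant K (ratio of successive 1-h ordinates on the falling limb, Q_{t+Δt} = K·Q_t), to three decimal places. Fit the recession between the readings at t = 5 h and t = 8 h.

K ≈ 0.747

Using the recession-limb readings at t = 5 h and t = 8 h: Q falls from 163 to 68 L/s over 3 intervals.
K = (Q₂/Q₁)^(1/3) = (68/163)^(1/3) = 0.747.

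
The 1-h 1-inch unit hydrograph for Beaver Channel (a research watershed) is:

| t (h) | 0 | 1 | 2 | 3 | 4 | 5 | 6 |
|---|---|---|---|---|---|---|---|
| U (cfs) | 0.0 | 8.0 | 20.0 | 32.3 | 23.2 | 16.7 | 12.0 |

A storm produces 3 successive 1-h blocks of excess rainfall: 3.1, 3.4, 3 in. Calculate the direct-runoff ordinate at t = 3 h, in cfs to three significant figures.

Q ≈ 192 cfs

By discrete convolution, Q_j = Σ (P_i / 1 in) · U_{j−i}.
At t = 3 h (j=3): Q = (3.1/1)·32.3 + (3.4/1)·20.0 + (3/1)·8.0 = 192 cfs.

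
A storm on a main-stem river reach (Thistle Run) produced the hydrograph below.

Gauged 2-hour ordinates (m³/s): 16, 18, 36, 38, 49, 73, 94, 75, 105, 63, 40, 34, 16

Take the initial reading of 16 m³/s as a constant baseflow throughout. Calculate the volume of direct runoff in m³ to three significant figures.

V ≈ 3.23 × 10^6 m³

Direct-runoff ordinates (Q − Q_b): 0.0, 2.0, 20.0, 22.0, 33.0, 57.0, 78.0, 59.0, 89.0, 47.0, 24.0, 18.0, 0.0 m³/s.
ΣQ_DR = 449.0 m³/s.
With Δt = 2 h = 7200 s, V = ΣQ_DR · Δt = 449.0 × 7200 = 3.23 × 10^6 m³.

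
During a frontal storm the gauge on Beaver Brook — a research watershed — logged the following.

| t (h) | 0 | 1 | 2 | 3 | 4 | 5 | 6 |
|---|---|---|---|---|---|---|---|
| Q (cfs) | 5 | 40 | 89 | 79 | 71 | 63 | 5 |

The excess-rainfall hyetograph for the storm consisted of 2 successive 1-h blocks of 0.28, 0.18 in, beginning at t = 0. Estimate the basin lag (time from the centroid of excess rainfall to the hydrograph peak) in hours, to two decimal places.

Centroid of excess rainfall: t_c = Σ P_i·t̄_i / ΣP_i = 0.8913 h (block centres at 0.5, 1.5 h).
Hydrograph peak occurs at t = 2 h, so basin lag t_L = 2 − 0.8913 = 1.11 h.

t_L ≈ 1.11 h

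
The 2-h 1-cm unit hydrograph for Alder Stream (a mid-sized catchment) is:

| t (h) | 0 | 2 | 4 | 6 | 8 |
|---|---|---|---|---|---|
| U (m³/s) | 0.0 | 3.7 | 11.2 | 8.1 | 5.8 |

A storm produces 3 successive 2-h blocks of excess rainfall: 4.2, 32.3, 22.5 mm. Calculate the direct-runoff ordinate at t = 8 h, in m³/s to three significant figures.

By discrete convolution, Q_j = Σ (P_i / 10 mm) · U_{j−i}.
At t = 8 h (j=4): Q = (4.2/10)·5.8 + (32.3/10)·8.1 + (22.5/10)·11.2 = 53.8 m³/s.

Q ≈ 53.8 m³/s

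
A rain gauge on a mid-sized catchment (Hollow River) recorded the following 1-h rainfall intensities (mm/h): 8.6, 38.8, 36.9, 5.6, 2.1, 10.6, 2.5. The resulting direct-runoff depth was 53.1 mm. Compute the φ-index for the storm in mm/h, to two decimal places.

φ ≈ 11.30 mm/h

Only the 2 blocks with intensity above φ contribute runoff: 38.8, 36.9 mm/h.
Σ(I−φ)·Δt = d  ⇒  (38.8+36.9 − 2φ)·1 = 53.1
φ = (75.70 − 53.1/1) / 2 = 11.30 mm/h.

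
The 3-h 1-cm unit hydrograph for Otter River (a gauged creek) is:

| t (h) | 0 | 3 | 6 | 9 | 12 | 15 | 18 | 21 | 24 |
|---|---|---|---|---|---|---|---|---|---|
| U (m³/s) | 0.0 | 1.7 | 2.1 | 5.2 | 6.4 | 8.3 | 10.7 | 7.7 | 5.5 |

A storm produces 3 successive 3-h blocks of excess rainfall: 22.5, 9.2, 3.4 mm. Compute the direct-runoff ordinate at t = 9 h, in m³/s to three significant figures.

Q ≈ 14.2 m³/s

By discrete convolution, Q_j = Σ (P_i / 10 mm) · U_{j−i}.
At t = 9 h (j=3): Q = (22.5/10)·5.2 + (9.2/10)·2.1 + (3.4/10)·1.7 = 14.2 m³/s.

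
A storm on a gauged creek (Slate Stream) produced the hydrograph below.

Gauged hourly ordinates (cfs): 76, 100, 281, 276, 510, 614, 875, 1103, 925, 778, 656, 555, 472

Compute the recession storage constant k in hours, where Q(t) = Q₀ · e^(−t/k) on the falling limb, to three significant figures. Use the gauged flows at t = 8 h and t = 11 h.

On the falling limb, Q drops from 925 to 555 cfs between t = 8 h and t = 11 h (Δt = 3 h).
k = −Δt / ln(Q₂/Q₁) = −3 / ln(555/925) = 5.87 h.

k ≈ 5.87 h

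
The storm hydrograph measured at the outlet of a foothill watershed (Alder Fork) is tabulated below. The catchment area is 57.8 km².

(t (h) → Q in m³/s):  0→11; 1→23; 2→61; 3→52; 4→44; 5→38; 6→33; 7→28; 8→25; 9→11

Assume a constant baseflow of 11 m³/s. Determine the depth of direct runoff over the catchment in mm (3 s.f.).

Direct runoff: 0.0, 12.0, 50.0, 41.0, 33.0, 27.0, 22.0, 17.0, 14.0, 0.0 m³/s; ΣQ_DR = 216.0 m³/s.
V = ΣQ_DR · Δt = 216.0 × 3600 s = 7.776 × 10^5 m³.
Over A = 57.8 km², depth = V / A = 13.5 mm.

d ≈ 13.5 mm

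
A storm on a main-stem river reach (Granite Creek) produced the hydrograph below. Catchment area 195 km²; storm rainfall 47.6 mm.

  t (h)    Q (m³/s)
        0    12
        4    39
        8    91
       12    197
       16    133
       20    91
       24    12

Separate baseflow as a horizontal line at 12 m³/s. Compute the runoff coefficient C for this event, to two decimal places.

C ≈ 0.76

ΣQ_DR = 491.0 m³/s; V = ΣQ_DR·Δt = 7.070 × 10^6 m³.
Runoff depth d = V / A = 36.26 mm.
C = d / P = 36.26 / 47.6 = 0.76.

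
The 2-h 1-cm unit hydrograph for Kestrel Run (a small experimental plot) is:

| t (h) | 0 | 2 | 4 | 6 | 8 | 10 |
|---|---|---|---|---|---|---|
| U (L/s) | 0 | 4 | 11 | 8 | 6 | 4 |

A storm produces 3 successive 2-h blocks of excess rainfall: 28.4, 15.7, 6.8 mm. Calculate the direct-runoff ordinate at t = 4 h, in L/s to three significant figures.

By discrete convolution, Q_j = Σ (P_i / 10 mm) · U_{j−i}.
At t = 4 h (j=2): Q = (28.4/10)·11 + (15.7/10)·4 + (6.8/10)·0 = 37.5 L/s.

Q ≈ 37.5 L/s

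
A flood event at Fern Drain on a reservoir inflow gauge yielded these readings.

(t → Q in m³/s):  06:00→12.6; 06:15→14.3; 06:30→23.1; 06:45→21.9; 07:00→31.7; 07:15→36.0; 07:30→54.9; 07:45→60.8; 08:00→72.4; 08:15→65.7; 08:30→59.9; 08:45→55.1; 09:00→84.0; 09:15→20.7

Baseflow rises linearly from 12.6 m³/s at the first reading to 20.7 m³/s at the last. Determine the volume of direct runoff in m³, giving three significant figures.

V ≈ 3.42 × 10^5 m³

Direct-runoff ordinates (Q − Q_b): 0.00, 1.08, 9.25, 7.43, 16.61, 20.28, 38.56, 43.84, 54.82, 47.49, 41.07, 35.65, 63.92, 0.00 m³/s.
ΣQ_DR = 380.0 m³/s.
With Δt = 0.25 h = 900 s, V = ΣQ_DR · Δt = 380.0 × 900 = 3.42 × 10^5 m³.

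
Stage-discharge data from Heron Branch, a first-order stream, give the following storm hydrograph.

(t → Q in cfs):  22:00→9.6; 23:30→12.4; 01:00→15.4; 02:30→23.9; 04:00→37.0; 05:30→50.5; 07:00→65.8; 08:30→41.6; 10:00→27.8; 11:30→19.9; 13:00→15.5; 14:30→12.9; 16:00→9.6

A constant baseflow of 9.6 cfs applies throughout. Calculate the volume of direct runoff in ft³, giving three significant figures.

V ≈ 1.17 × 10^6 ft³

Direct-runoff ordinates (Q − Q_b): 0.0, 2.8, 5.8, 14.3, 27.4, 40.9, 56.2, 32.0, 18.2, 10.3, 5.9, 3.3, 0.0 cfs.
ΣQ_DR = 217.1 cfs.
With Δt = 1.5 h = 5400 s, V = ΣQ_DR · Δt = 217.1 × 5400 = 1.17 × 10^6 ft³.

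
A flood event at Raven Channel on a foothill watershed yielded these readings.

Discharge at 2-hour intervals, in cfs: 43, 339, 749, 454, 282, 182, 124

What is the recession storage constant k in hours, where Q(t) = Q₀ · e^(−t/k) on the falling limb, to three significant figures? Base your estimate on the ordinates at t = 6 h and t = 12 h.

On the falling limb, Q drops from 454 to 124 cfs between t = 6 h and t = 12 h (Δt = 6 h).
k = −Δt / ln(Q₂/Q₁) = −6 / ln(124/454) = 4.62 h.

k ≈ 4.62 h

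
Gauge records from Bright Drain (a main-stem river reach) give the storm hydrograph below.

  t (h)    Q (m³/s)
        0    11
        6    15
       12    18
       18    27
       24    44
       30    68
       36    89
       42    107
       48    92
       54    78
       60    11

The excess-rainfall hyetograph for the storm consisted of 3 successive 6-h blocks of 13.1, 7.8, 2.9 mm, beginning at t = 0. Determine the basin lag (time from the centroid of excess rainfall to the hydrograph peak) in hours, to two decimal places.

Centroid of excess rainfall: t_c = Σ P_i·t̄_i / ΣP_i = 6.4286 h (block centres at 3, 9, 15 h).
Hydrograph peak occurs at t = 42 h, so basin lag t_L = 42 − 6.4286 = 35.57 h.

t_L ≈ 35.57 h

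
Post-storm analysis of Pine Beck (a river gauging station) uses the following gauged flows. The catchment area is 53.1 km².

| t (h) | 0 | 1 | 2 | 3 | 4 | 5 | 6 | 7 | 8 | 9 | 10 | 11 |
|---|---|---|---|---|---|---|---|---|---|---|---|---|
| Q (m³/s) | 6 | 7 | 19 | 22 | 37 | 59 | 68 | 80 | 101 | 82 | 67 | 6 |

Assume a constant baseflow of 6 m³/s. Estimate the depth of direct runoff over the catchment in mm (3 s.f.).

d ≈ 32.7 mm

Direct runoff: 0.0, 1.0, 13.0, 16.0, 31.0, 53.0, 62.0, 74.0, 95.0, 76.0, 61.0, 0.0 m³/s; ΣQ_DR = 482.0 m³/s.
V = ΣQ_DR · Δt = 482.0 × 3600 s = 1.735 × 10^6 m³.
Over A = 53.1 km², depth = V / A = 32.7 mm.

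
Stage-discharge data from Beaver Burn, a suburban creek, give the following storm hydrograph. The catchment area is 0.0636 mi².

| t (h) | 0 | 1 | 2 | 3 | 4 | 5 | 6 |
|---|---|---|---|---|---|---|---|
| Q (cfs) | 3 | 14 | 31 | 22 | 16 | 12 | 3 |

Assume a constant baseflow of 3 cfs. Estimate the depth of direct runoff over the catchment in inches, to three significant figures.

Direct runoff: 0.0, 11.0, 28.0, 19.0, 13.0, 9.0, 0.0 cfs; ΣQ_DR = 80.00 cfs.
V = ΣQ_DR · Δt = 80.00 × 3600 s = 2.880 × 10^5 ft³.
Over A = 0.0636 mi², depth = V / A = 1.95 in.

d ≈ 1.95 in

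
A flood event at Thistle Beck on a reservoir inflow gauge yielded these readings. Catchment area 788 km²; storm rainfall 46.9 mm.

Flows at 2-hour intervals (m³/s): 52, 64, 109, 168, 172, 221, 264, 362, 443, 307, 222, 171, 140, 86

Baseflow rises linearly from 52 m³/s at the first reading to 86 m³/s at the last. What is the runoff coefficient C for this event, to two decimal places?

ΣQ_DR = 1815 m³/s; V = ΣQ_DR·Δt = 1.307 × 10^7 m³.
Runoff depth d = V / A = 16.58 mm.
C = d / P = 16.58 / 46.9 = 0.35.

C ≈ 0.35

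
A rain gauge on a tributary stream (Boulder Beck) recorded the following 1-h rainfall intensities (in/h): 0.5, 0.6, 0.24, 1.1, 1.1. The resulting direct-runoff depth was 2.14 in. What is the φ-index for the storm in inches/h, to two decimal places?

Only the 4 blocks with intensity above φ contribute runoff: 0.5, 0.6, 1.1, 1.1 in/h.
Σ(I−φ)·Δt = d  ⇒  (0.5+0.6+1.1+1.1 − 4φ)·1 = 2.14
φ = (3.300 − 2.14/1) / 4 = 0.29 in/h.

φ ≈ 0.29 in/h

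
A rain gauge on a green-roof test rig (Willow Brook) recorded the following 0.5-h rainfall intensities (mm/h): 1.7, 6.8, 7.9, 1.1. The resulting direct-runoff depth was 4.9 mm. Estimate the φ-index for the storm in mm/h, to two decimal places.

φ ≈ 2.45 mm/h

Only the 2 blocks with intensity above φ contribute runoff: 6.8, 7.9 mm/h.
Σ(I−φ)·Δt = d  ⇒  (6.8+7.9 − 2φ)·0.5 = 4.9
φ = (14.70 − 4.9/0.5) / 2 = 2.45 mm/h.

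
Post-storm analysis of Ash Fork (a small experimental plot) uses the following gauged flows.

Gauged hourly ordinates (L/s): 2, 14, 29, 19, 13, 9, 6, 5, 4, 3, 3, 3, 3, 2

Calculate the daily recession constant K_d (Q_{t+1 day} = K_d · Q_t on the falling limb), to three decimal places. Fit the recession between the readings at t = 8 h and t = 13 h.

Between t = 8 h and t = 13 h the flow falls from 4 to 2 L/s over 5×1 h = 5 h.
Per-interval ratio K = (2/4)^(1/5) = 0.8706; K_d = K^(24/1) = 0.036.

K_d ≈ 0.036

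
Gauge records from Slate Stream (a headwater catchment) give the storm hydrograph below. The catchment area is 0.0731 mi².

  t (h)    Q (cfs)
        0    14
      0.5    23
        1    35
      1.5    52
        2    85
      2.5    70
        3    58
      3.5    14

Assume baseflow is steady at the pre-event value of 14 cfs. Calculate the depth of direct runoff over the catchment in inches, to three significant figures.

Direct runoff: 0.0, 9.0, 21.0, 38.0, 71.0, 56.0, 44.0, 0.0 cfs; ΣQ_DR = 239.0 cfs.
V = ΣQ_DR · Δt = 239.0 × 1800 s = 4.302 × 10^5 ft³.
Over A = 0.0731 mi², depth = V / A = 2.53 in.

d ≈ 2.53 in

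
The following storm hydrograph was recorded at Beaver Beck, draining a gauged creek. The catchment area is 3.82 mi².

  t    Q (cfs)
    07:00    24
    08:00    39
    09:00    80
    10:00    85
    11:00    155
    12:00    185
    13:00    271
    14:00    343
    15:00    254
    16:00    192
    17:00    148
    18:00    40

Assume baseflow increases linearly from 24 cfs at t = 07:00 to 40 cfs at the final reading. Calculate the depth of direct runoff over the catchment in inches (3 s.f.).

Direct runoff: 0.00, 13.55, 53.09, 56.64, 125.18, 153.73, 238.27, 308.82, 218.36, 154.91, 109.45, 0.00 cfs; ΣQ_DR = 1432 cfs.
V = ΣQ_DR · Δt = 1432 × 3600 s = 5.155 × 10^6 ft³.
Over A = 3.82 mi², depth = V / A = 0.581 in.

d ≈ 0.581 in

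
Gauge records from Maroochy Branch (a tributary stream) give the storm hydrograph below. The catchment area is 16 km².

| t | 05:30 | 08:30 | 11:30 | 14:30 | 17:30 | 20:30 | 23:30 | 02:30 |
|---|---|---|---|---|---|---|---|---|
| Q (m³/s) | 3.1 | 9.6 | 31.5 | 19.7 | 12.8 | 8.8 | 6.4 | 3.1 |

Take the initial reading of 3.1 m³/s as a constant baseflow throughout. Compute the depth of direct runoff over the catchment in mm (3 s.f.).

d ≈ 47.4 mm

Direct runoff: 0.0, 6.5, 28.4, 16.6, 9.7, 5.7, 3.3, 0.0 m³/s; ΣQ_DR = 70.20 m³/s.
V = ΣQ_DR · Δt = 70.20 × 10800 s = 7.582 × 10^5 m³.
Over A = 16 km², depth = V / A = 47.4 mm.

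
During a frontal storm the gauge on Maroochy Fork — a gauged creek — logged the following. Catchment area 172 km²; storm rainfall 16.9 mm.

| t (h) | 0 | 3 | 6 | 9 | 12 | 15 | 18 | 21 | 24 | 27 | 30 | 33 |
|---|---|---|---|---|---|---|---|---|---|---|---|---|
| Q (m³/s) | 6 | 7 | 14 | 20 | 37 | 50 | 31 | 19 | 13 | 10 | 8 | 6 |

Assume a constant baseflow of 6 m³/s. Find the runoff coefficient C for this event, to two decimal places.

C ≈ 0.55

ΣQ_DR = 149.0 m³/s; V = ΣQ_DR·Δt = 1.609 × 10^6 m³.
Runoff depth d = V / A = 9.356 mm.
C = d / P = 9.356 / 16.9 = 0.55.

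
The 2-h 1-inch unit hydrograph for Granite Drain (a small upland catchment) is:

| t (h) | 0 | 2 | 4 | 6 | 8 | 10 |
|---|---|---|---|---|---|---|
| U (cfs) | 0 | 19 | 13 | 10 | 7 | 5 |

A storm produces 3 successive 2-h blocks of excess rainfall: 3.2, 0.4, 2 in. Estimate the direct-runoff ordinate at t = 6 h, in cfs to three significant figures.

By discrete convolution, Q_j = Σ (P_i / 1 in) · U_{j−i}.
At t = 6 h (j=3): Q = (3.2/1)·10 + (0.4/1)·13 + (2/1)·19 = 75.2 cfs.

Q ≈ 75.2 cfs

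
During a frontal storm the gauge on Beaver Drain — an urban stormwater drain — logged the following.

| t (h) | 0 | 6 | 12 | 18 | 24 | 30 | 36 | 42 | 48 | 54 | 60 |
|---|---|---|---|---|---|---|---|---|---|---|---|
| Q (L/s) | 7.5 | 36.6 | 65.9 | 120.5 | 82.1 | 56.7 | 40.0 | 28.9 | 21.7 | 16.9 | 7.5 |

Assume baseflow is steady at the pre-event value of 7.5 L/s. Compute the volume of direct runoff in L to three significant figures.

Direct-runoff ordinates (Q − Q_b): 0.0, 29.1, 58.4, 113.0, 74.6, 49.2, 32.5, 21.4, 14.2, 9.4, 0.0 L/s.
ΣQ_DR = 401.8 L/s.
With Δt = 6 h = 21600 s, V = ΣQ_DR · Δt = 401.8 × 21600 = 8.68 × 10^6 L.

V ≈ 8.68 × 10^6 L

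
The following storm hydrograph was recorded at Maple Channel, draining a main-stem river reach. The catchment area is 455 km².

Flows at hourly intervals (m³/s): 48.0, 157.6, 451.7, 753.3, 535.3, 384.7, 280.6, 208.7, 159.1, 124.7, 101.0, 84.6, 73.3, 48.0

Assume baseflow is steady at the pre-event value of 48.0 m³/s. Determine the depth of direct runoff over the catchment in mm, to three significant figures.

d ≈ 21.7 mm

Direct runoff: 0.0, 109.6, 403.7, 705.3, 487.3, 336.7, 232.6, 160.7, 111.1, 76.7, 53.0, 36.6, 25.3, 0.0 m³/s; ΣQ_DR = 2739 m³/s.
V = ΣQ_DR · Δt = 2739 × 3600 s = 9.859 × 10^6 m³.
Over A = 455 km², depth = V / A = 21.7 mm.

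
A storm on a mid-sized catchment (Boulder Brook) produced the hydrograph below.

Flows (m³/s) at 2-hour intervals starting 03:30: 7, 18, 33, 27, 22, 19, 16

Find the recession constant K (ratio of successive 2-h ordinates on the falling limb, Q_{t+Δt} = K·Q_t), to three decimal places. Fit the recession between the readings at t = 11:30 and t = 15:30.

Using the recession-limb readings at t = 11:30 and t = 15:30: Q falls from 22 to 16 m³/s over 2 intervals.
K = (Q₂/Q₁)^(1/2) = (16/22)^(1/2) = 0.853.

K ≈ 0.853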